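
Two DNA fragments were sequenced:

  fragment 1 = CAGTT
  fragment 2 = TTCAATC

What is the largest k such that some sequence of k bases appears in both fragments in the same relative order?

One common subsequence of length 3: C at fragment 1[1]=fragment 2[3], A at fragment 1[2]=fragment 2[5], T at fragment 1[4]=fragment 2[6]. dp[5][7] = 3 confirms this is the maximum.

3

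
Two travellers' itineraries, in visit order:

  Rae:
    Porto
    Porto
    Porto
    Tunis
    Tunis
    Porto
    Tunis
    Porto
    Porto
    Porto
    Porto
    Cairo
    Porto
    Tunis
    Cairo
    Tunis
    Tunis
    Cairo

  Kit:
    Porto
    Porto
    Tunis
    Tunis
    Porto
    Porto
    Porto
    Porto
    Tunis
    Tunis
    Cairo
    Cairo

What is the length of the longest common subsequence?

Pick Porto [2,1], then Porto [3,2], then Tunis [4,3], then Tunis [5,4], then Porto [6,5], then Porto [8,6], then Porto [9,7], then Porto [10,8], then Tunis [14,10], then Cairo [15,11], then Cairo [18,12]; all 11 stops appear in both, in order. The LCS DP gives dp[18][12] = 11, so this is optimal.

11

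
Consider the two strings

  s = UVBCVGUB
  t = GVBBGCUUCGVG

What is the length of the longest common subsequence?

5

Let dp[i][j] be the LCS length of the first i characters of s and the first j characters of t. dp[i][j] = dp[i-1][j-1]+1 when the i-th and j-th characters match, else max(dp[i-1][j], dp[i][j-1]).
    ·  G  V  B  B  G  C  U  U  C  G  V  G
 ·  0  0  0  0  0  0  0  0  0  0  0  0  0
 U  0  0  0  0  0  0  0  1  1  1  1  1  1
 V  0  0  1  1  1  1  1  1  1  1  1  2  2
 B  0  0  1  2  2  2  2  2  2  2  2  2  2
 C  0  0  1  2  2  2  3  3  3  3  3  3  3
 V  0  0  1  2  2  2  3  3  3  3  3  4  4
 G  0  1  1  2  2  3  3  3  3  3  4  4  5
 U  0  1  1  2  2  3  3  4  4  4  4  4  5
 B  0  1  1  2  3  3  3  4  4  4  4  4  5
dp[8][12] = 5. One LCS (by backtracking along matches): VBCVG.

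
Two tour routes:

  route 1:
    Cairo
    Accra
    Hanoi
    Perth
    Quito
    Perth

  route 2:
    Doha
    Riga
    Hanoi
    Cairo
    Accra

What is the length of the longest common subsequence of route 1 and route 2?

2

One common subsequence of length 2: Cairo at route 1[1]=route 2[4], Accra at route 1[2]=route 2[5], and the DP table's final entry dp[6][5] is also 2, so no common subsequence is longer.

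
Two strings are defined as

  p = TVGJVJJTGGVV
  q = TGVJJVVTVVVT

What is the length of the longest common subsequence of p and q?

One common subsequence of length 8: T (p #1, q #1) → G (p #3, q #2) → V (p #5, q #3) → J (p #6, q #4) → J (p #7, q #5) → T (p #8, q #8) → V (p #11, q #10) → V (p #12, q #11). dp[12][12] = 8 confirms this is the maximum.

8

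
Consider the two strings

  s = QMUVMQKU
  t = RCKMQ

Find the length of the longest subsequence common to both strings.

Let dp[i][j] be the LCS length of the first i characters of s and the first j characters of t. dp[i][j] = dp[i-1][j-1]+1 when the i-th and j-th characters match, else max(dp[i-1][j], dp[i][j-1]).
    ·  R  C  K  M  Q
 ·  0  0  0  0  0  0
 Q  0  0  0  0  0  1
 M  0  0  0  0  1  1
 U  0  0  0  0  1  1
 V  0  0  0  0  1  1
 M  0  0  0  0  1  1
 Q  0  0  0  0  1  2
 K  0  0  0  1  1  2
 U  0  0  0  1  1  2
dp[8][5] = 2. One LCS (by backtracking along matches): MQ.

2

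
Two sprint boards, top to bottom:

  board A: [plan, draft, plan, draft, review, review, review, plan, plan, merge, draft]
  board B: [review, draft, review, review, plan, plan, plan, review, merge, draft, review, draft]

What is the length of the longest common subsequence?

7

One common subsequence of length 7: draft (board A #4, board B #2), review (board A #5, board B #3), review (board A #6, board B #4), plan (board A #8, board B #6), plan (board A #9, board B #7), merge (board A #10, board B #9), draft (board A #11, board B #12), and the DP table's final entry dp[11][12] is also 7, so no common subsequence is longer.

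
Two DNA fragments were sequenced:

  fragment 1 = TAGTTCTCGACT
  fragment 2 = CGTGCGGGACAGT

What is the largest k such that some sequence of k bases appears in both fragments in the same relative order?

Taking T (fragment 1 #1, fragment 2 #3) → G (fragment 1 #3, fragment 2 #4) → C (fragment 1 #6, fragment 2 #5) → G (fragment 1 #9, fragment 2 #8) → A (fragment 1 #10, fragment 2 #9) → C (fragment 1 #11, fragment 2 #10) → T (fragment 1 #12, fragment 2 #13) gives a common subsequence of length 7. dp[12][13] = 7 confirms this is the maximum.

7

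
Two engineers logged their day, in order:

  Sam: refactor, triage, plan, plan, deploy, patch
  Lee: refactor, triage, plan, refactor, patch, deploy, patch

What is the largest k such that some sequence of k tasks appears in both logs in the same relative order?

Taking refactor at Sam[1]=Lee[1], then triage at Sam[2]=Lee[2], then plan at Sam[3]=Lee[3], then deploy at Sam[5]=Lee[6], then patch at Sam[6]=Lee[7] gives a common subsequence of length 5. The LCS DP gives dp[6][7] = 5, so this is optimal.

5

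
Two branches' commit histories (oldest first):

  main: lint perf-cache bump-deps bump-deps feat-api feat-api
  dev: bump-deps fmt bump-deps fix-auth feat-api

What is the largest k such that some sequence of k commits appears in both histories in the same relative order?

3

Match bump-deps [3,1], bump-deps [4,3], feat-api [6,5] — 3 commits in the same relative order in both. dp[6][5] = 3 confirms this is the maximum.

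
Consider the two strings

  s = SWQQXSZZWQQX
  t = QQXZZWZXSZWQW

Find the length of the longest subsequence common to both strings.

7

One common subsequence of length 7: Q (s #3, t #1); then Q (s #4, t #2); then X (s #5, t #8); then S (s #6, t #9); then Z (s #8, t #10); then W (s #9, t #11); then Q (s #10, t #12). dp[12][13] = 7 confirms this is the maximum.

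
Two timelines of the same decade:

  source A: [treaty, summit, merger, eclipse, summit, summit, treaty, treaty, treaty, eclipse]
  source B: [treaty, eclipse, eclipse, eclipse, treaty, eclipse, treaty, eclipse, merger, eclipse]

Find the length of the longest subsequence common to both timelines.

5

Taking treaty [1,1], then eclipse [4,4], then treaty [7,5], then treaty [8,7], then eclipse [10,10] gives a common subsequence of length 5. dp[10][10] = 5 confirms this is the maximum.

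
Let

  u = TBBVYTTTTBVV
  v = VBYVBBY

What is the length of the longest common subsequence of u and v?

3

One common subsequence of length 3: B at u[2]=v[5], B at u[3]=v[6], Y at u[5]=v[7]. Since dp[12][7] = 3, nothing longer is possible.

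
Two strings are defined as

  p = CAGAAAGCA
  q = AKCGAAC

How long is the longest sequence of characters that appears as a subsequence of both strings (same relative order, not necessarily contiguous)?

5

Let dp[i][j] be the LCS length of the first i characters of p and the first j characters of q. dp[i][j] = dp[i-1][j-1]+1 when the i-th and j-th characters match, else max(dp[i-1][j], dp[i][j-1]).
    ·  A  K  C  G  A  A  C
 ·  0  0  0  0  0  0  0  0
 C  0  0  0  1  1  1  1  1
 A  0  1  1  1  1  2  2  2
 G  0  1  1  1  2  2  2  2
 A  0  1  1  1  2  3  3  3
 A  0  1  1  1  2  3  4  4
 A  0  1  1  1  2  3  4  4
 G  0  1  1  1  2  3  4  4
 C  0  1  1  2  2  3  4  5
 A  0  1  1  2  2  3  4  5
dp[9][7] = 5. One LCS (by backtracking along matches): CGAAC.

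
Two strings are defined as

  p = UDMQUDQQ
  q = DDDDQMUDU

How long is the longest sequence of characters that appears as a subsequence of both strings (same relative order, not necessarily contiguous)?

4

One common subsequence of length 4: D (p #2, q #4) → M (p #3, q #6) → U (p #5, q #7) → D (p #6, q #8). Since dp[8][9] = 4, nothing longer is possible.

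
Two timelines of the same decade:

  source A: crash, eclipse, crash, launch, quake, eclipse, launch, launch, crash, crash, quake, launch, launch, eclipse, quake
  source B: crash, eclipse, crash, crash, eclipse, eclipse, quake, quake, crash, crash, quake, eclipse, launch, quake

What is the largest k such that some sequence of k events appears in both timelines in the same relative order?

Pick crash (source A #1, source B #1), eclipse (source A #2, source B #2), crash (source A #3, source B #4), quake (source A #5, source B #8), crash (source A #9, source B #9), crash (source A #10, source B #10), quake (source A #11, source B #11), launch (source A #13, source B #13), quake (source A #15, source B #14); all 9 events appear in both, in order. dp[15][14] = 9 confirms this is the maximum.

9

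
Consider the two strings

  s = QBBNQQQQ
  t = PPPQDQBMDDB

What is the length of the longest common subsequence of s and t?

3

Let dp[i][j] be the LCS length of the first i characters of s and the first j characters of t. dp[i][j] = dp[i-1][j-1]+1 when the i-th and j-th characters match, else max(dp[i-1][j], dp[i][j-1]).
    ·  P  P  P  Q  D  Q  B  M  D  D  B
 ·  0  0  0  0  0  0  0  0  0  0  0  0
 Q  0  0  0  0  1  1  1  1  1  1  1  1
 B  0  0  0  0  1  1  1  2  2  2  2  2
 B  0  0  0  0  1  1  1  2  2  2  2  3
 N  0  0  0  0  1  1  1  2  2  2  2  3
 Q  0  0  0  0  1  1  2  2  2  2  2  3
 Q  0  0  0  0  1  1  2  2  2  2  2  3
 Q  0  0  0  0  1  1  2  2  2  2  2  3
 Q  0  0  0  0  1  1  2  2  2  2  2  3
dp[8][11] = 3. One LCS (by backtracking along matches): QBB.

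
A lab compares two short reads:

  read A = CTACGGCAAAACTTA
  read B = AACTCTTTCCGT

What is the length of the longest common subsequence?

Match C [1,3], T [2,4], C [4,5], C [7,9], C [12,10], T [14,12] — 6 bases in the same relative order in both. The LCS DP gives dp[15][12] = 6, so this is optimal.

6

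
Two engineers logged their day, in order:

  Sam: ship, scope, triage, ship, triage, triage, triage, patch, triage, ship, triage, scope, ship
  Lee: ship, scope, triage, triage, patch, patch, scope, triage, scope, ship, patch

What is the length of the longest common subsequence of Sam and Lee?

Match ship [1,1], scope [2,2], triage [3,3], triage [5,4], patch [8,6], triage [11,8], scope [12,9], ship [13,10] — 8 tasks in the same relative order in both, and the DP table's final entry dp[13][11] is also 8, so no common subsequence is longer.

8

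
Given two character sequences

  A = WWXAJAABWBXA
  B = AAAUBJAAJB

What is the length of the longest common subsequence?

5

Let dp[i][j] be the LCS length of the first i characters of A and the first j characters of B. dp[i][j] = dp[i-1][j-1]+1 when the i-th and j-th characters match, else max(dp[i-1][j], dp[i][j-1]).
    ·  A  A  A  U  B  J  A  A  J  B
 ·  0  0  0  0  0  0  0  0  0  0  0
 W  0  0  0  0  0  0  0  0  0  0  0
 W  0  0  0  0  0  0  0  0  0  0  0
 X  0  0  0  0  0  0  0  0  0  0  0
 A  0  1  1  1  1  1  1  1  1  1  1
 J  0  1  1  1  1  1  2  2  2  2  2
 A  0  1  2  2  2  2  2  3  3  3  3
 A  0  1  2  3  3  3  3  3  4  4  4
 B  0  1  2  3  3  4  4  4  4  4  5
 W  0  1  2  3  3  4  4  4  4  4  5
 B  0  1  2  3  3  4  4  4  4  4  5
 X  0  1  2  3  3  4  4  4  4  4  5
 A  0  1  2  3  3  4  4  5  5  5  5
dp[12][10] = 5. One LCS (by backtracking along matches): AJAAB.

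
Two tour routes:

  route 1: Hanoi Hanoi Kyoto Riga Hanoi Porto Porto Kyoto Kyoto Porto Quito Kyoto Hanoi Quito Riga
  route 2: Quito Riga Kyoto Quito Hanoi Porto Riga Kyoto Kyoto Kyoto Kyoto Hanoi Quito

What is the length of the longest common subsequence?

Match Kyoto at route 1[3]=route 2[3], then Hanoi at route 1[5]=route 2[5], then Porto at route 1[6]=route 2[6], then Kyoto at route 1[8]=route 2[9], then Kyoto at route 1[9]=route 2[10], then Kyoto at route 1[12]=route 2[11], then Hanoi at route 1[13]=route 2[12], then Quito at route 1[14]=route 2[13] — 8 stops in the same relative order in both. Since dp[15][13] = 8, nothing longer is possible.

8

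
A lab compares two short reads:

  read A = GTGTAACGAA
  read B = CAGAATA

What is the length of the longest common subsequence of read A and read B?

4

Pick G [3,3], then A [5,4], then A [6,5], then A [10,7]; all 4 bases appear in both, in order. The LCS DP gives dp[10][7] = 4, so this is optimal.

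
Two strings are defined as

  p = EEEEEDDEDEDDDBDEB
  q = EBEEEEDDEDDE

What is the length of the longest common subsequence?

Taking E at p[1]=q[1], E at p[2]=q[3], E at p[3]=q[4], E at p[4]=q[5], E at p[5]=q[6], D at p[7]=q[7], D at p[9]=q[8], E at p[10]=q[9], D at p[13]=q[10], D at p[15]=q[11], E at p[16]=q[12] gives a common subsequence of length 11. The LCS DP gives dp[17][12] = 11, so this is optimal.

11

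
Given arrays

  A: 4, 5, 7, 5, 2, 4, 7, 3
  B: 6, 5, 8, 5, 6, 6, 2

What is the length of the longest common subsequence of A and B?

Match 5 [2,2]; then 5 [4,4]; then 2 [5,7] — 3 values in the same relative order in both, and the DP table's final entry dp[8][7] is also 3, so no common subsequence is longer.

3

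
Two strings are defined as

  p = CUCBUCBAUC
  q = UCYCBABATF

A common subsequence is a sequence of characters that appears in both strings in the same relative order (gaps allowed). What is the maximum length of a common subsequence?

Taking C [1,2]; then C [3,4]; then B [4,5]; then B [7,7]; then A [8,8] gives a common subsequence of length 5. Since dp[10][10] = 5, nothing longer is possible.

5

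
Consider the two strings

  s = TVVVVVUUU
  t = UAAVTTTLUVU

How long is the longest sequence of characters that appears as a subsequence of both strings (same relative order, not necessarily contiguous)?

Let dp[i][j] be the LCS length of the first i characters of s and the first j characters of t. dp[i][j] = dp[i-1][j-1]+1 when the i-th and j-th characters match, else max(dp[i-1][j], dp[i][j-1]).
    ·  U  A  A  V  T  T  T  L  U  V  U
 ·  0  0  0  0  0  0  0  0  0  0  0  0
 T  0  0  0  0  0  1  1  1  1  1  1  1
 V  0  0  0  0  1  1  1  1  1  1  2  2
 V  0  0  0  0  1  1  1  1  1  1  2  2
 V  0  0  0  0  1  1  1  1  1  1  2  2
 V  0  0  0  0  1  1  1  1  1  1  2  2
 V  0  0  0  0  1  1  1  1  1  1  2  2
 U  0  1  1  1  1  1  1  1  1  2  2  3
 U  0  1  1  1  1  1  1  1  1  2  2  3
 U  0  1  1  1  1  1  1  1  1  2  2  3
dp[9][11] = 3. One LCS (by backtracking along matches): TVU.

3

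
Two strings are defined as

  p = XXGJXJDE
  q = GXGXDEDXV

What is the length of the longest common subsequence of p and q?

Pick X at p[2]=q[2], G at p[3]=q[3], X at p[5]=q[4], D at p[7]=q[5], E at p[8]=q[6]; all 5 characters appear in both, in order, and the DP table's final entry dp[8][9] is also 5, so no common subsequence is longer.

5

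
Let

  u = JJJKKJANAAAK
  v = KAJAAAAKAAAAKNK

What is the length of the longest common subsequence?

7

Match J (u #1, v #3); then K (u #5, v #8); then A (u #7, v #9); then A (u #9, v #10); then A (u #10, v #11); then A (u #11, v #12); then K (u #12, v #15) — 7 characters in the same relative order in both. The LCS DP gives dp[12][15] = 7, so this is optimal.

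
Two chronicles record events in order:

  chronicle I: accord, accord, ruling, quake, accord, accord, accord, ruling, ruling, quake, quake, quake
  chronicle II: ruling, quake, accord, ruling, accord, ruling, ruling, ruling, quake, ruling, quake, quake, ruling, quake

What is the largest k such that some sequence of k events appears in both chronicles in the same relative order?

9

Match ruling at chronicle I[3]=chronicle II[1] → quake at chronicle I[4]=chronicle II[2] → accord at chronicle I[5]=chronicle II[3] → accord at chronicle I[6]=chronicle II[5] → ruling at chronicle I[8]=chronicle II[8] → ruling at chronicle I[9]=chronicle II[10] → quake at chronicle I[10]=chronicle II[11] → quake at chronicle I[11]=chronicle II[12] → quake at chronicle I[12]=chronicle II[14] — 9 events in the same relative order in both. Since dp[12][14] = 9, nothing longer is possible.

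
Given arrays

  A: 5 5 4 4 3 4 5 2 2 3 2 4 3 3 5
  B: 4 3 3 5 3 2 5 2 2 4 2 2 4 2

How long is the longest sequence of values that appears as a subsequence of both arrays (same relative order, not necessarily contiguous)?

7

Match 5 (A #2, B #4); then 3 (A #5, B #5); then 5 (A #7, B #7); then 2 (A #8, B #9); then 2 (A #9, B #11); then 2 (A #11, B #12); then 4 (A #12, B #13) — 7 values in the same relative order in both. The LCS DP gives dp[15][14] = 7, so this is optimal.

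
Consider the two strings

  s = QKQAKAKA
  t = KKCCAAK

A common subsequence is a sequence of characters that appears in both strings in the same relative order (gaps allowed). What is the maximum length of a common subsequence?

Taking K [2,2]; then A [4,5]; then A [6,6]; then K [7,7] gives a common subsequence of length 4. The LCS DP gives dp[8][7] = 4, so this is optimal.

4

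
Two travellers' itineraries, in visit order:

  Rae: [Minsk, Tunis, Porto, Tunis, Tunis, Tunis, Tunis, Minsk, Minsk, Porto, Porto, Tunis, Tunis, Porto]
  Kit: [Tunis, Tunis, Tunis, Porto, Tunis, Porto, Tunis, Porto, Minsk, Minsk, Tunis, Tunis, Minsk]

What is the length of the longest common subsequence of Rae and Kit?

9

Pick Tunis at Rae[2]=Kit[1]; then Tunis at Rae[4]=Kit[2]; then Tunis at Rae[5]=Kit[3]; then Tunis at Rae[6]=Kit[5]; then Tunis at Rae[7]=Kit[7]; then Minsk at Rae[8]=Kit[9]; then Minsk at Rae[9]=Kit[10]; then Tunis at Rae[12]=Kit[11]; then Tunis at Rae[13]=Kit[12]; all 9 stops appear in both, in order, and the DP table's final entry dp[14][13] is also 9, so no common subsequence is longer.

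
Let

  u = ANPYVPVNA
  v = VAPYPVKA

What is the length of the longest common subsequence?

Let dp[i][j] be the LCS length of the first i characters of u and the first j characters of v. dp[i][j] = dp[i-1][j-1]+1 when the i-th and j-th characters match, else max(dp[i-1][j], dp[i][j-1]).
    ·  V  A  P  Y  P  V  K  A
 ·  0  0  0  0  0  0  0  0  0
 A  0  0  1  1  1  1  1  1  1
 N  0  0  1  1  1  1  1  1  1
 P  0  0  1  2  2  2  2  2  2
 Y  0  0  1  2  3  3  3  3  3
 V  0  1  1  2  3  3  4  4  4
 P  0  1  1  2  3  4  4  4  4
 V  0  1  1  2  3  4  5  5  5
 N  0  1  1  2  3  4  5  5  5
 A  0  1  2  2  3  4  5  5  6
dp[9][8] = 6. One LCS (by backtracking along matches): APYPVA.

6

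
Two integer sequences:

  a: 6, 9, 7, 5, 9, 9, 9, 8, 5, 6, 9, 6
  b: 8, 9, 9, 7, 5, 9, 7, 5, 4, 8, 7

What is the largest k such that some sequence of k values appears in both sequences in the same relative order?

5

Let dp[i][j] be the LCS length of the first i values of a and the first j values of b. dp[i][j] = dp[i-1][j-1]+1 when the i-th and j-th values match, else max(dp[i-1][j], dp[i][j-1]).
    ·  8  9  9  7  5  9  7  5  4  8  7
 ·  0  0  0  0  0  0  0  0  0  0  0  0
 6  0  0  0  0  0  0  0  0  0  0  0  0
 9  0  0  1  1  1  1  1  1  1  1  1  1
 7  0  0  1  1  2  2  2  2  2  2  2  2
 5  0  0  1  1  2  3  3  3  3  3  3  3
 9  0  0  1  2  2  3  4  4  4  4  4  4
 9  0  0  1  2  2  3  4  4  4  4  4  4
 9  0  0  1  2  2  3  4  4  4  4  4  4
 8  0  1  1  2  2  3  4  4  4  4  5  5
 5  0  1  1  2  2  3  4  4  5  5  5  5
 6  0  1  1  2  2  3  4  4  5  5  5  5
 9  0  1  2  2  2  3  4  4  5  5  5  5
 6  0  1  2  2  2  3  4  4  5  5  5  5
dp[12][11] = 5. One LCS (by backtracking along matches): 9, 7, 5, 9, 8.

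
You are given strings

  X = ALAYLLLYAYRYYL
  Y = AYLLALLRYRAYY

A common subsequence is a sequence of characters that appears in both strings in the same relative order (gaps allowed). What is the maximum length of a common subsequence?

9

One common subsequence of length 9: A at X[1]=Y[1], then L at X[2]=Y[4], then A at X[3]=Y[5], then L at X[5]=Y[6], then L at X[6]=Y[7], then Y at X[8]=Y[9], then A at X[9]=Y[11], then Y at X[12]=Y[12], then Y at X[13]=Y[13]. Since dp[14][13] = 9, nothing longer is possible.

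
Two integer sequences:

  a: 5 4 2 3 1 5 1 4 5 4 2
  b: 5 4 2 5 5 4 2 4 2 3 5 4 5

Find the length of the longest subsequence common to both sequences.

Let dp[i][j] be the LCS length of the first i values of a and the first j values of b. dp[i][j] = dp[i-1][j-1]+1 when the i-th and j-th values match, else max(dp[i-1][j], dp[i][j-1]).
    ·  5  4  2  5  5  4  2  4  2  3  5  4  5
 ·  0  0  0  0  0  0  0  0  0  0  0  0  0  0
 5  0  1  1  1  1  1  1  1  1  1  1  1  1  1
 4  0  1  2  2  2  2  2  2  2  2  2  2  2  2
 2  0  1  2  3  3  3  3  3  3  3  3  3  3  3
 3  0  1  2  3  3  3  3  3  3  3  4  4  4  4
 1  0  1  2  3  3  3  3  3  3  3  4  4  4  4
 5  0  1  2  3  4  4  4  4  4  4  4  5  5  5
 1  0  1  2  3  4  4  4  4  4  4  4  5  5  5
 4  0  1  2  3  4  4  5  5  5  5  5  5  6  6
 5  0  1  2  3  4  5  5  5  5  5  5  6  6  7
 4  0  1  2  3  4  5  6  6  6  6  6  6  7  7
 2  0  1  2  3  4  5  6  7  7  7  7  7  7  7
dp[11][13] = 7. One LCS (by backtracking along matches): 5, 4, 2, 3, 5, 4, 5.

7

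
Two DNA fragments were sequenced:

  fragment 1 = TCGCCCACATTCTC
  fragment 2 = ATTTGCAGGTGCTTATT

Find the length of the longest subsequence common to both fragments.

8

Match T (fragment 1 #1, fragment 2 #4) → G (fragment 1 #3, fragment 2 #5) → C (fragment 1 #6, fragment 2 #6) → A (fragment 1 #7, fragment 2 #7) → C (fragment 1 #8, fragment 2 #12) → A (fragment 1 #9, fragment 2 #15) → T (fragment 1 #11, fragment 2 #16) → T (fragment 1 #13, fragment 2 #17) — 8 bases in the same relative order in both. Since dp[14][17] = 8, nothing longer is possible.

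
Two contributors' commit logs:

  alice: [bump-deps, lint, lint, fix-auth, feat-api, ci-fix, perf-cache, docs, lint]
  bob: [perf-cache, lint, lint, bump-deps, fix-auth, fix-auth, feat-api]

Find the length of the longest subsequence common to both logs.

Match lint at alice[2]=bob[2], lint at alice[3]=bob[3], fix-auth at alice[4]=bob[6], feat-api at alice[5]=bob[7] — 4 commits in the same relative order in both. dp[9][7] = 4 confirms this is the maximum.

4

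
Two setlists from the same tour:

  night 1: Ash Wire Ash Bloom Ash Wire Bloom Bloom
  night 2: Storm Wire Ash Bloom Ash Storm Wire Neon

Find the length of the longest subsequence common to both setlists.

One common subsequence of length 5: Wire [2,2], Ash [3,3], Bloom [4,4], Ash [5,5], Wire [6,7]. dp[8][8] = 5 confirms this is the maximum.

5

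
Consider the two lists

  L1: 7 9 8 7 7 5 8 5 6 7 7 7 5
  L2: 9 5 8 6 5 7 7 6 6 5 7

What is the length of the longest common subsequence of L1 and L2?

Let dp[i][j] be the LCS length of the first i values of L1 and the first j values of L2. dp[i][j] = dp[i-1][j-1]+1 when the i-th and j-th values match, else max(dp[i-1][j], dp[i][j-1]).
    ·  9  5  8  6  5  7  7  6  6  5  7
 ·  0  0  0  0  0  0  0  0  0  0  0  0
 7  0  0  0  0  0  0  1  1  1  1  1  1
 9  0  1  1  1  1  1  1  1  1  1  1  1
 8  0  1  1  2  2  2  2  2  2  2  2  2
 7  0  1  1  2  2  2  3  3  3  3  3  3
 7  0  1  1  2  2  2  3  4  4  4  4  4
 5  0  1  2  2  2  3  3  4  4  4  5  5
 8  0  1  2  3  3  3  3  4  4  4  5  5
 5  0  1  2  3  3  4  4  4  4  4  5  5
 6  0  1  2  3  4  4  4  4  5  5  5  5
 7  0  1  2  3  4  4  5  5  5  5  5  6
 7  0  1  2  3  4  4  5  6  6  6  6  6
 7  0  1  2  3  4  4  5  6  6  6  6  7
 5  0  1  2  3  4  5  5  6  6  6  7  7
dp[13][11] = 7. One LCS (by backtracking along matches): 9, 5, 8, 5, 7, 7, 7.

7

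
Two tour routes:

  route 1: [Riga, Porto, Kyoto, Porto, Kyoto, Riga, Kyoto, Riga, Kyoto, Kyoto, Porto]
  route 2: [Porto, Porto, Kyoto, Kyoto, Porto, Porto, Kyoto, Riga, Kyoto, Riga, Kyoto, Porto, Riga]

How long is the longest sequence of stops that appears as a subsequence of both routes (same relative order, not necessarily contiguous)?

9

One common subsequence of length 9: Porto (route 1 #2, route 2 #2); then Kyoto (route 1 #3, route 2 #4); then Porto (route 1 #4, route 2 #6); then Kyoto (route 1 #5, route 2 #7); then Riga (route 1 #6, route 2 #8); then Kyoto (route 1 #7, route 2 #9); then Riga (route 1 #8, route 2 #10); then Kyoto (route 1 #10, route 2 #11); then Porto (route 1 #11, route 2 #12), and the DP table's final entry dp[11][13] is also 9, so no common subsequence is longer.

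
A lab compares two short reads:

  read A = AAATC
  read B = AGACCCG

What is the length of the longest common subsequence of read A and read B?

Let dp[i][j] be the LCS length of the first i bases of read A and the first j bases of read B. dp[i][j] = dp[i-1][j-1]+1 when the i-th and j-th bases match, else max(dp[i-1][j], dp[i][j-1]).
    ·  A  G  A  C  C  C  G
 ·  0  0  0  0  0  0  0  0
 A  0  1  1  1  1  1  1  1
 A  0  1  1  2  2  2  2  2
 A  0  1  1  2  2  2  2  2
 T  0  1  1  2  2  2  2  2
 C  0  1  1  2  3  3  3  3
dp[5][7] = 3. One LCS (by backtracking along matches): AAC.

3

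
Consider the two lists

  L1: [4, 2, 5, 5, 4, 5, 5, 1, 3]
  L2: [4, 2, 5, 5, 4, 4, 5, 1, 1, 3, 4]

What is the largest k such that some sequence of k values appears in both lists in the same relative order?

Let dp[i][j] be the LCS length of the first i values of L1 and the first j values of L2. dp[i][j] = dp[i-1][j-1]+1 when the i-th and j-th values match, else max(dp[i-1][j], dp[i][j-1]).
    ·  4  2  5  5  4  4  5  1  1  3  4
 ·  0  0  0  0  0  0  0  0  0  0  0  0
 4  0  1  1  1  1  1  1  1  1  1  1  1
 2  0  1  2  2  2  2  2  2  2  2  2  2
 5  0  1  2  3  3  3  3  3  3  3  3  3
 5  0  1  2  3  4  4  4  4  4  4  4  4
 4  0  1  2  3  4  5  5  5  5  5  5  5
 5  0  1  2  3  4  5  5  6  6  6  6  6
 5  0  1  2  3  4  5  5  6  6  6  6  6
 1  0  1  2  3  4  5  5  6  7  7  7  7
 3  0  1  2  3  4  5  5  6  7  7  8  8
dp[9][11] = 8. One LCS (by backtracking along matches): 4, 2, 5, 5, 4, 5, 1, 3.

8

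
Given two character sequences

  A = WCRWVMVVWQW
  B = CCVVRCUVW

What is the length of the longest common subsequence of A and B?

5

Match C (A #2, B #2) → V (A #5, B #3) → V (A #7, B #4) → V (A #8, B #8) → W (A #11, B #9) — 5 characters in the same relative order in both, and the DP table's final entry dp[11][9] is also 5, so no common subsequence is longer.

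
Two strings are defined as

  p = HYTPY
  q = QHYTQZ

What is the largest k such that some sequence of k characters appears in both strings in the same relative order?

3

Let dp[i][j] be the LCS length of the first i characters of p and the first j characters of q. dp[i][j] = dp[i-1][j-1]+1 when the i-th and j-th characters match, else max(dp[i-1][j], dp[i][j-1]).
    ·  Q  H  Y  T  Q  Z
 ·  0  0  0  0  0  0  0
 H  0  0  1  1  1  1  1
 Y  0  0  1  2  2  2  2
 T  0  0  1  2  3  3  3
 P  0  0  1  2  3  3  3
 Y  0  0  1  2  3  3  3
dp[5][6] = 3. One LCS (by backtracking along matches): HYT.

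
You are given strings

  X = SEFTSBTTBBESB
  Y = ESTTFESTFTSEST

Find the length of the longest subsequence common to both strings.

7

Pick S (X #1, Y #2); then E (X #2, Y #6); then F (X #3, Y #9); then T (X #4, Y #10); then S (X #5, Y #11); then E (X #11, Y #12); then S (X #12, Y #13); all 7 characters appear in both, in order. Since dp[13][14] = 7, nothing longer is possible.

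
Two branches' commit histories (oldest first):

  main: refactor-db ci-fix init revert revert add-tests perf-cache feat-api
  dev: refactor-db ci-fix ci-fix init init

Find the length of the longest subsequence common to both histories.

3

Match refactor-db at main[1]=dev[1] → ci-fix at main[2]=dev[3] → init at main[3]=dev[5] — 3 commits in the same relative order in both. dp[8][5] = 3 confirms this is the maximum.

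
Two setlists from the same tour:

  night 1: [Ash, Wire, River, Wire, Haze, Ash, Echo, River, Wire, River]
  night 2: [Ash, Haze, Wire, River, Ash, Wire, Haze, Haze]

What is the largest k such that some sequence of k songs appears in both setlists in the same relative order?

5

Pick Ash (night 1 #1, night 2 #1), then Wire (night 1 #2, night 2 #3), then River (night 1 #3, night 2 #4), then Wire (night 1 #4, night 2 #6), then Haze (night 1 #5, night 2 #8); all 5 songs appear in both, in order, and the DP table's final entry dp[10][8] is also 5, so no common subsequence is longer.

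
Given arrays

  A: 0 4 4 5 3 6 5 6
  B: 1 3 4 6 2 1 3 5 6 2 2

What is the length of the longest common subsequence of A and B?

Let dp[i][j] be the LCS length of the first i values of A and the first j values of B. dp[i][j] = dp[i-1][j-1]+1 when the i-th and j-th values match, else max(dp[i-1][j], dp[i][j-1]).
    ·  1  3  4  6  2  1  3  5  6  2  2
 ·  0  0  0  0  0  0  0  0  0  0  0  0
 0  0  0  0  0  0  0  0  0  0  0  0  0
 4  0  0  0  1  1  1  1  1  1  1  1  1
 4  0  0  0  1  1  1  1  1  1  1  1  1
 5  0  0  0  1  1  1  1  1  2  2  2  2
 3  0  0  1  1  1  1  1  2  2  2  2  2
 6  0  0  1  1  2  2  2  2  2  3  3  3
 5  0  0  1  1  2  2  2  2  3  3  3  3
 6  0  0  1  1  2  2  2  2  3  4  4  4
dp[8][11] = 4. One LCS (by backtracking along matches): 4, 3, 5, 6.

4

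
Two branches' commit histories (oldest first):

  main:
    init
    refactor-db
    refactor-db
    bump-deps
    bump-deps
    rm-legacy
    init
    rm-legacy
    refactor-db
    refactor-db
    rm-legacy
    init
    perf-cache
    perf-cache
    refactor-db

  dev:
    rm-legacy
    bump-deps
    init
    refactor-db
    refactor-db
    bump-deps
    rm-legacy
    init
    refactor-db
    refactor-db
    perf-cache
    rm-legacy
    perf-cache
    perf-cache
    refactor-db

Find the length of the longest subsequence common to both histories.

Taking init [1,3], then refactor-db [2,4], then refactor-db [3,5], then bump-deps [5,6], then rm-legacy [6,7], then init [7,8], then refactor-db [9,9], then refactor-db [10,10], then rm-legacy [11,12], then perf-cache [13,13], then perf-cache [14,14], then refactor-db [15,15] gives a common subsequence of length 12, and the DP table's final entry dp[15][15] is also 12, so no common subsequence is longer.

12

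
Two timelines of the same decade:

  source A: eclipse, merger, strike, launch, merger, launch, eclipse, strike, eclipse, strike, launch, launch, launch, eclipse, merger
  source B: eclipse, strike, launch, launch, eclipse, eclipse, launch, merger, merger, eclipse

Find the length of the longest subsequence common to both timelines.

Pick eclipse at source A[1]=source B[1], strike at source A[3]=source B[2], launch at source A[4]=source B[3], launch at source A[6]=source B[4], eclipse at source A[7]=source B[5], eclipse at source A[9]=source B[6], launch at source A[11]=source B[7], eclipse at source A[14]=source B[10]; all 8 events appear in both, in order. dp[15][10] = 8 confirms this is the maximum.

8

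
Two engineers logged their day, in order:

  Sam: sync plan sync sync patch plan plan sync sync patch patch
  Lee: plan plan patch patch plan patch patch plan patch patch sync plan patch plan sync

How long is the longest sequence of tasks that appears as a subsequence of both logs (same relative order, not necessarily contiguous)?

Taking plan at Sam[2]=Lee[2], patch at Sam[5]=Lee[4], plan at Sam[6]=Lee[5], plan at Sam[7]=Lee[8], sync at Sam[8]=Lee[11], sync at Sam[9]=Lee[15] gives a common subsequence of length 6. dp[11][15] = 6 confirms this is the maximum.

6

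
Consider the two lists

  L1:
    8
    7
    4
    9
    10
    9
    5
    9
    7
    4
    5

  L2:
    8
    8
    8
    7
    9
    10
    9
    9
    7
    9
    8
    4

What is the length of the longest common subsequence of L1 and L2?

8

Taking 8 (L1 #1, L2 #3), then 7 (L1 #2, L2 #4), then 9 (L1 #4, L2 #5), then 10 (L1 #5, L2 #6), then 9 (L1 #6, L2 #7), then 9 (L1 #8, L2 #8), then 7 (L1 #9, L2 #9), then 4 (L1 #10, L2 #12) gives a common subsequence of length 8, and the DP table's final entry dp[11][12] is also 8, so no common subsequence is longer.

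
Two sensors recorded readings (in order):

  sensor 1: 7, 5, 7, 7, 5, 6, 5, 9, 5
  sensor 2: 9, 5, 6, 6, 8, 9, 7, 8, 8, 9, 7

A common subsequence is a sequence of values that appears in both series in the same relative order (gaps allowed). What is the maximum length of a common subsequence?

3

Pick 5 at sensor 1[2]=sensor 2[2], 7 at sensor 1[3]=sensor 2[7], 7 at sensor 1[4]=sensor 2[11]; all 3 values appear in both, in order. The LCS DP gives dp[9][11] = 3, so this is optimal.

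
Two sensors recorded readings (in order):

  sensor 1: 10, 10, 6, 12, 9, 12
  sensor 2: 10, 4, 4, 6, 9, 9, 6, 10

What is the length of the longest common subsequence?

Let dp[i][j] be the LCS length of the first i values of sensor 1 and the first j values of sensor 2. dp[i][j] = dp[i-1][j-1]+1 when the i-th and j-th values match, else max(dp[i-1][j], dp[i][j-1]).
    · 10  4  4  6  9  9  6 10
 ·  0  0  0  0  0  0  0  0  0
10  0  1  1  1  1  1  1  1  1
10  0  1  1  1  1  1  1  1  2
 6  0  1  1  1  2  2  2  2  2
12  0  1  1  1  2  2  2  2  2
 9  0  1  1  1  2  3  3  3  3
12  0  1  1  1  2  3  3  3  3
dp[6][8] = 3. One LCS (by backtracking along matches): 10, 6, 9.

3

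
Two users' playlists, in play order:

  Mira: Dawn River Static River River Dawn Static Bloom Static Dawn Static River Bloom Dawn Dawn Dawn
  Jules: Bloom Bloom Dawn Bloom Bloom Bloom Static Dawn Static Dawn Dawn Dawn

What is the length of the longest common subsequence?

Taking Dawn at Mira[1]=Jules[3] → Bloom at Mira[8]=Jules[6] → Static at Mira[9]=Jules[7] → Dawn at Mira[10]=Jules[8] → Static at Mira[11]=Jules[9] → Dawn at Mira[14]=Jules[10] → Dawn at Mira[15]=Jules[11] → Dawn at Mira[16]=Jules[12] gives a common subsequence of length 8. Since dp[16][12] = 8, nothing longer is possible.

8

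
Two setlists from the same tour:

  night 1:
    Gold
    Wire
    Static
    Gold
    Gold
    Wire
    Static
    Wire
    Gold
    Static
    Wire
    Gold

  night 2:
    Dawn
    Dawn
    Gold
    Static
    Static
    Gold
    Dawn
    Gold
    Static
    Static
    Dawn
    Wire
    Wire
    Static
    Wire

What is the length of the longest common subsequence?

8

Match Gold [1,3]; then Static [3,5]; then Gold [4,6]; then Gold [5,8]; then Wire [6,12]; then Wire [8,13]; then Static [10,14]; then Wire [11,15] — 8 songs in the same relative order in both, and the DP table's final entry dp[12][15] is also 8, so no common subsequence is longer.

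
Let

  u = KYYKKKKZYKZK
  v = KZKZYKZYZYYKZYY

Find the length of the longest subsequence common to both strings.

Match K [1,3] → Y [2,5] → Y [3,8] → Z [8,9] → Y [9,11] → K [10,12] → Z [11,13] — 7 characters in the same relative order in both. The LCS DP gives dp[12][15] = 7, so this is optimal.

7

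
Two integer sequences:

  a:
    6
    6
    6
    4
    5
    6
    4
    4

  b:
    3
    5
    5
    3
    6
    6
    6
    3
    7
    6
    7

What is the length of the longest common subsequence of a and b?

4

Pick 6 (a #1, b #5); then 6 (a #2, b #6); then 6 (a #3, b #7); then 6 (a #6, b #10); all 4 values appear in both, in order. Since dp[8][11] = 4, nothing longer is possible.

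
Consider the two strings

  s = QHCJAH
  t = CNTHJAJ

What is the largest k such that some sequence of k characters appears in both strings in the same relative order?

3

Taking H at s[2]=t[4]; then J at s[4]=t[5]; then A at s[5]=t[6] gives a common subsequence of length 3. The LCS DP gives dp[6][7] = 3, so this is optimal.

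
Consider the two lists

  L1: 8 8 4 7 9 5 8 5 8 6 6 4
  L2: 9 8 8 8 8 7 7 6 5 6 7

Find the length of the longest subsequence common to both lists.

6

Let dp[i][j] be the LCS length of the first i values of L1 and the first j values of L2. dp[i][j] = dp[i-1][j-1]+1 when the i-th and j-th values match, else max(dp[i-1][j], dp[i][j-1]).
    ·  9  8  8  8  8  7  7  6  5  6  7
 ·  0  0  0  0  0  0  0  0  0  0  0  0
 8  0  0  1  1  1  1  1  1  1  1  1  1
 8  0  0  1  2  2  2  2  2  2  2  2  2
 4  0  0  1  2  2  2  2  2  2  2  2  2
 7  0  0  1  2  2  2  3  3  3  3  3  3
 9  0  1  1  2  2  2  3  3  3  3  3  3
 5  0  1  1  2  2  2  3  3  3  4  4  4
 8  0  1  2  2  3  3  3  3  3  4  4  4
 5  0  1  2  2  3  3  3  3  3  4  4  4
 8  0  1  2  3  3  4  4  4  4  4  4  4
 6  0  1  2  3  3  4  4  4  5  5  5  5
 6  0  1  2  3  3  4  4  4  5  5  6  6
 4  0  1  2  3  3  4  4  4  5  5  6  6
dp[12][11] = 6. One LCS (by backtracking along matches): 8, 8, 8, 8, 6, 6.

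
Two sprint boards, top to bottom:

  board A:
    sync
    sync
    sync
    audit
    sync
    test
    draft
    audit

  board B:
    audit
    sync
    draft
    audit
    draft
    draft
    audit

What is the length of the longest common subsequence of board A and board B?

4

Taking sync (board A #1, board B #2); then audit (board A #4, board B #4); then draft (board A #7, board B #6); then audit (board A #8, board B #7) gives a common subsequence of length 4, and the DP table's final entry dp[8][7] is also 4, so no common subsequence is longer.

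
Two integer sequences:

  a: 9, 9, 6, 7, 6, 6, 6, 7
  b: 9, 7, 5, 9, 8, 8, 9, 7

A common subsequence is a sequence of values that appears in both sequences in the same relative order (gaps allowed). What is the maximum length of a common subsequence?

Let dp[i][j] be the LCS length of the first i values of a and the first j values of b. dp[i][j] = dp[i-1][j-1]+1 when the i-th and j-th values match, else max(dp[i-1][j], dp[i][j-1]).
    ·  9  7  5  9  8  8  9  7
 ·  0  0  0  0  0  0  0  0  0
 9  0  1  1  1  1  1  1  1  1
 9  0  1  1  1  2  2  2  2  2
 6  0  1  1  1  2  2  2  2  2
 7  0  1  2  2  2  2  2  2  3
 6  0  1  2  2  2  2  2  2  3
 6  0  1  2  2  2  2  2  2  3
 6  0  1  2  2  2  2  2  2  3
 7  0  1  2  2  2  2  2  2  3
dp[8][8] = 3. One LCS (by backtracking along matches): 9, 9, 7.

3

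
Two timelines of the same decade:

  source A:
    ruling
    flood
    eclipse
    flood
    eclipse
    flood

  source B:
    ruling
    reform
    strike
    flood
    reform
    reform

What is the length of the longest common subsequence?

2

Taking ruling [1,1], then flood [2,4] gives a common subsequence of length 2. dp[6][6] = 2 confirms this is the maximum.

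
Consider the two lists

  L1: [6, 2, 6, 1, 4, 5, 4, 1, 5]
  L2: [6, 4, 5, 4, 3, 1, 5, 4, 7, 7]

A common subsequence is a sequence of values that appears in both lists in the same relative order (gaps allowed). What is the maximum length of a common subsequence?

Taking 6 at L1[3]=L2[1], then 4 at L1[5]=L2[2], then 5 at L1[6]=L2[3], then 4 at L1[7]=L2[4], then 1 at L1[8]=L2[6], then 5 at L1[9]=L2[7] gives a common subsequence of length 6. The LCS DP gives dp[9][10] = 6, so this is optimal.

6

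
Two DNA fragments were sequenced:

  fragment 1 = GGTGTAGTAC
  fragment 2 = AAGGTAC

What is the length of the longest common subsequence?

Let dp[i][j] be the LCS length of the first i bases of fragment 1 and the first j bases of fragment 2. dp[i][j] = dp[i-1][j-1]+1 when the i-th and j-th bases match, else max(dp[i-1][j], dp[i][j-1]).
    ·  A  A  G  G  T  A  C
 ·  0  0  0  0  0  0  0  0
 G  0  0  0  1  1  1  1  1
 G  0  0  0  1  2  2  2  2
 T  0  0  0  1  2  3  3  3
 G  0  0  0  1  2  3  3  3
 T  0  0  0  1  2  3  3  3
 A  0  1  1  1  2  3  4  4
 G  0  1  1  2  2  3  4  4
 T  0  1  1  2  2  3  4  4
 A  0  1  2  2  2  3  4  4
 C  0  1  2  2  2  3  4  5
dp[10][7] = 5. One LCS (by backtracking along matches): GGTAC.

5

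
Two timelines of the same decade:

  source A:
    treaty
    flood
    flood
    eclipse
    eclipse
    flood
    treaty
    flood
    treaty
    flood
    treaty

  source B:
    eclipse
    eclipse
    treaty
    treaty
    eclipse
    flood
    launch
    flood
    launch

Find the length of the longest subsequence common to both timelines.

5

Taking eclipse [4,1], eclipse [5,2], treaty [7,4], flood [8,6], flood [10,8] gives a common subsequence of length 5, and the DP table's final entry dp[11][9] is also 5, so no common subsequence is longer.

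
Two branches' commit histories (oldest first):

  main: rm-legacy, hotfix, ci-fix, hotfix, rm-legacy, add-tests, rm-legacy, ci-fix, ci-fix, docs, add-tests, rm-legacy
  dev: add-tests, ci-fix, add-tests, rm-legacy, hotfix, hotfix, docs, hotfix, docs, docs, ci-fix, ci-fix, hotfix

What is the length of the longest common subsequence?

5

One common subsequence of length 5: rm-legacy (main #1, dev #4); then hotfix (main #2, dev #6); then hotfix (main #4, dev #8); then ci-fix (main #8, dev #11); then ci-fix (main #9, dev #12). dp[12][13] = 5 confirms this is the maximum.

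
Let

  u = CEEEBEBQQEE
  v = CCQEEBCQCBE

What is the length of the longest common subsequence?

Taking C (u #1, v #2); then E (u #3, v #4); then E (u #4, v #5); then B (u #5, v #6); then B (u #7, v #10); then E (u #11, v #11) gives a common subsequence of length 6. dp[11][11] = 6 confirms this is the maximum.

6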